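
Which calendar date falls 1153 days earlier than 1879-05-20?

March 23, 1876

Going back 1153 days from May 20, 1879.
Going back 20 days from May 20, 1879 reaches the end of the previous month; 1153 − 20 = 1133 left.
April 1879 has 30 days: 1133 − 30 = 1103 left.
March 1879 has 31 days: 1103 − 31 = 1072 left.
February 1879 has 28 days (1879 is not a leap year): 1072 − 28 = 1044 left.
January 1879 has 31 days: 1044 − 31 = 1013 left.
December 1878 has 31 days: 1013 − 31 = 982 left.
November 1878 has 30 days: 982 − 30 = 952 left.
October 1878 has 31 days: 952 − 31 = 921 left.
September 1878 has 30 days: 921 − 30 = 891 left.
August 1878 has 31 days: 891 − 31 = 860 left.
July 1878 has 31 days: 860 − 31 = 829 left.
June 1878 has 30 days: 829 − 30 = 799 left.
May 1878 has 31 days: 799 − 31 = 768 left.
April 1878 has 30 days: 768 − 30 = 738 left.
March 1878 has 31 days: 738 − 31 = 707 left.
February 1878 has 28 days (1878 is not a leap year): 707 − 28 = 679 left.
January 1878 has 31 days: 679 − 31 = 648 left.
December 1877 has 31 days: 648 − 31 = 617 left.
November 1877 has 30 days: 617 − 30 = 587 left.
October 1877 has 31 days: 587 − 31 = 556 left.
September 1877 has 30 days: 556 − 30 = 526 left.
August 1877 has 31 days: 526 − 31 = 495 left.
July 1877 has 31 days: 495 − 31 = 464 left.
June 1877 has 30 days: 464 − 30 = 434 left.
May 1877 has 31 days: 434 − 31 = 403 left.
April 1877 has 30 days: 403 − 30 = 373 left.
March 1877 has 31 days: 373 − 31 = 342 left.
February 1877 has 28 days (1877 is not a leap year): 342 − 28 = 314 left.
January 1877 has 31 days: 314 − 31 = 283 left.
December 1876 has 31 days: 283 − 31 = 252 left.
November 1876 has 30 days: 252 − 30 = 222 left.
October 1876 has 31 days: 222 − 31 = 191 left.
September 1876 has 30 days: 191 − 30 = 161 left.
August 1876 has 31 days: 161 − 31 = 130 left.
July 1876 has 31 days: 130 − 31 = 99 left.
June 1876 has 30 days: 99 − 30 = 69 left.
May 1876 has 31 days: 69 − 31 = 38 left.
April 1876 has 30 days: 38 − 30 = 8 left.
March 1876 has 31 days; 31 − 8 = 23 → March 23, 1876.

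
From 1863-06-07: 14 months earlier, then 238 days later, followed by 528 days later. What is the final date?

Subtracting 14 months from June 7, 1863:
month 6 − 14 = -8, which is month 4 of year 1862 → April 1862.
Day 7 is valid in April, giving April 7, 1862.
Advancing 238 days from April 7, 1862:
April has 30 days, so 30 − 7 = 23 days remain after April 7, 1862; 238 − 23 = 215 left.
May 1862 has 31 days: 215 − 31 = 184 left.
June 1862 has 30 days: 184 − 30 = 154 left.
July 1862 has 31 days: 154 − 31 = 123 left.
August 1862 has 31 days: 123 − 31 = 92 left.
September 1862 has 30 days: 92 − 30 = 62 left.
October 1862 has 31 days: 62 − 31 = 31 left.
November 1862 has 30 days: 31 − 30 = 1 left.
1 day into December 1862 → December 1, 1862.
Adding 528 days from December 1, 1862:
December has 31 days, so 31 − 1 = 30 days remain after December 1, 1862; 528 − 30 = 498 left.
January 1863 has 31 days: 498 − 31 = 467 left.
February 1863 has 28 days (1863 is not a leap year): 467 − 28 = 439 left.
March 1863 has 31 days: 439 − 31 = 408 left.
April 1863 has 30 days: 408 − 30 = 378 left.
May 1863 has 31 days: 378 − 31 = 347 left.
June 1863 has 30 days: 347 − 30 = 317 left.
July 1863 has 31 days: 317 − 31 = 286 left.
August 1863 has 31 days: 286 − 31 = 255 left.
September 1863 has 30 days: 255 − 30 = 225 left.
October 1863 has 31 days: 225 − 31 = 194 left.
November 1863 has 30 days: 194 − 30 = 164 left.
December 1863 has 31 days: 164 − 31 = 133 left.
January 1864 has 31 days: 133 − 31 = 102 left.
February 1864 has 29 days (1864 is a leap year): 102 − 29 = 73 left.
March 1864 has 31 days: 73 − 31 = 42 left.
April 1864 has 30 days: 42 − 30 = 12 left.
12 days into May 1864 → May 12, 1864.

May 12, 1864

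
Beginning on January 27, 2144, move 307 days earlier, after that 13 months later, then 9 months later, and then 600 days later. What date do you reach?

September 18, 2146

Counting back 307 days from January 27, 2144:
Going back 27 days from January 27, 2144 reaches the end of the previous month; 307 − 27 = 280 left.
December 2143 has 31 days: 280 − 31 = 249 left.
November 2143 has 30 days: 249 − 30 = 219 left.
October 2143 has 31 days: 219 − 31 = 188 left.
September 2143 has 30 days: 188 − 30 = 158 left.
August 2143 has 31 days: 158 − 31 = 127 left.
July 2143 has 31 days: 127 − 31 = 96 left.
June 2143 has 30 days: 96 − 30 = 66 left.
May 2143 has 31 days: 66 − 31 = 35 left.
April 2143 has 30 days: 35 − 30 = 5 left.
March 2143 has 31 days; 31 − 5 = 26 → March 26, 2143.
Advancing 13 months from March 26, 2143:
month 3 + 13 = 16, which is month 4 of year 2144 → April 2144.
Day 26 is valid in April, giving April 26, 2144.
Adding 9 months from April 26, 2144:
month 4 + 9 = 13, which is month 1 of year 2145 → January 2145.
Day 26 is valid in January, giving January 26, 2145.
Advancing 600 days from January 26, 2145:
January has 31 days, so 31 − 26 = 5 days remain after January 26, 2145; 600 − 5 = 595 left.
February 2145 has 28 days (2145 is not a leap year): 595 − 28 = 567 left.
March 2145 has 31 days: 567 − 31 = 536 left.
April 2145 has 30 days: 536 − 30 = 506 left.
May 2145 has 31 days: 506 − 31 = 475 left.
June 2145 has 30 days: 475 − 30 = 445 left.
July 2145 has 31 days: 445 − 31 = 414 left.
August 2145 has 31 days: 414 − 31 = 383 left.
September 2145 has 30 days: 383 − 30 = 353 left.
October 2145 has 31 days: 353 − 31 = 322 left.
November 2145 has 30 days: 322 − 30 = 292 left.
December 2145 has 31 days: 292 − 31 = 261 left.
January 2146 has 31 days: 261 − 31 = 230 left.
February 2146 has 28 days (2146 is not a leap year): 230 − 28 = 202 left.
March 2146 has 31 days: 202 − 31 = 171 left.
April 2146 has 30 days: 171 − 30 = 141 left.
May 2146 has 31 days: 141 − 31 = 110 left.
June 2146 has 30 days: 110 − 30 = 80 left.
July 2146 has 31 days: 80 − 31 = 49 left.
August 2146 has 31 days: 49 − 31 = 18 left.
18 days into September 2146 → September 18, 2146.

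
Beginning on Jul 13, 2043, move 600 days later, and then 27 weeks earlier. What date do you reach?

August 27, 2044

Adding 600 days from July 13, 2043:
July has 31 days, so 31 − 13 = 18 days remain after July 13, 2043; 600 − 18 = 582 left.
August 2043 has 31 days: 582 − 31 = 551 left.
September 2043 has 30 days: 551 − 30 = 521 left.
October 2043 has 31 days: 521 − 31 = 490 left.
November 2043 has 30 days: 490 − 30 = 460 left.
December 2043 has 31 days: 460 − 31 = 429 left.
January 2044 has 31 days: 429 − 31 = 398 left.
February 2044 has 29 days (2044 is a leap year): 398 − 29 = 369 left.
March 2044 has 31 days: 369 − 31 = 338 left.
April 2044 has 30 days: 338 − 30 = 308 left.
May 2044 has 31 days: 308 − 31 = 277 left.
June 2044 has 30 days: 277 − 30 = 247 left.
July 2044 has 31 days: 247 − 31 = 216 left.
August 2044 has 31 days: 216 − 31 = 185 left.
September 2044 has 30 days: 185 − 30 = 155 left.
October 2044 has 31 days: 155 − 31 = 124 left.
November 2044 has 30 days: 124 − 30 = 94 left.
December 2044 has 31 days: 94 − 31 = 63 left.
January 2045 has 31 days: 63 − 31 = 32 left.
February 2045 has 28 days (2045 is not a leap year): 32 − 28 = 4 left.
4 days into March 2045 → March 4, 2045.
Going back 27 weeks (= 189 days) from March 4, 2045:
Going back 4 days from March 4, 2045 reaches the end of the previous month; 189 − 4 = 185 left.
February 2045 has 28 days (2045 is not a leap year): 185 − 28 = 157 left.
January 2045 has 31 days: 157 − 31 = 126 left.
December 2044 has 31 days: 126 − 31 = 95 left.
November 2044 has 30 days: 95 − 30 = 65 left.
October 2044 has 31 days: 65 − 31 = 34 left.
September 2044 has 30 days: 34 − 30 = 4 left.
August 2044 has 31 days; 31 − 4 = 27 → August 27, 2044.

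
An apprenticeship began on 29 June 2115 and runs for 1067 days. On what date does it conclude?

Adding 1067 days from June 29, 2115.
June has 30 days, so 30 − 29 = 1 day remains after June 29, 2115; 1067 − 1 = 1066 left.
July 2115 has 31 days: 1066 − 31 = 1035 left.
August 2115 has 31 days: 1035 − 31 = 1004 left.
September 2115 has 30 days: 1004 − 30 = 974 left.
October 2115 has 31 days: 974 − 31 = 943 left.
November 2115 has 30 days: 943 − 30 = 913 left.
December 2115 has 31 days: 913 − 31 = 882 left.
January 2116 has 31 days: 882 − 31 = 851 left.
February 2116 has 29 days (2116 is a leap year): 851 − 29 = 822 left.
March 2116 has 31 days: 822 − 31 = 791 left.
April 2116 has 30 days: 791 − 30 = 761 left.
May 2116 has 31 days: 761 − 31 = 730 left.
June 2116 has 30 days: 730 − 30 = 700 left.
July 2116 has 31 days: 700 − 31 = 669 left.
August 2116 has 31 days: 669 − 31 = 638 left.
September 2116 has 30 days: 638 − 30 = 608 left.
October 2116 has 31 days: 608 − 31 = 577 left.
November 2116 has 30 days: 577 − 30 = 547 left.
December 2116 has 31 days: 547 − 31 = 516 left.
January 2117 has 31 days: 516 − 31 = 485 left.
February 2117 has 28 days (2117 is not a leap year): 485 − 28 = 457 left.
March 2117 has 31 days: 457 − 31 = 426 left.
April 2117 has 30 days: 426 − 30 = 396 left.
May 2117 has 31 days: 396 − 31 = 365 left.
June 2117 has 30 days: 365 − 30 = 335 left.
July 2117 has 31 days: 335 − 31 = 304 left.
August 2117 has 31 days: 304 − 31 = 273 left.
September 2117 has 30 days: 273 − 30 = 243 left.
October 2117 has 31 days: 243 − 31 = 212 left.
November 2117 has 30 days: 212 − 30 = 182 left.
December 2117 has 31 days: 182 − 31 = 151 left.
January 2118 has 31 days: 151 − 31 = 120 left.
February 2118 has 28 days (2118 is not a leap year): 120 − 28 = 92 left.
March 2118 has 31 days: 92 − 31 = 61 left.
April 2118 has 30 days: 61 − 30 = 31 left.
31 days into May 2118 → May 31, 2118.

May 31, 2118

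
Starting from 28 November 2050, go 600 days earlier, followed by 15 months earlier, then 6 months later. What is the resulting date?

July 7, 2048

Subtracting 600 days from November 28, 2050:
Going back 28 days from November 28, 2050 reaches the end of the previous month; 600 − 28 = 572 left.
October 2050 has 31 days: 572 − 31 = 541 left.
September 2050 has 30 days: 541 − 30 = 511 left.
August 2050 has 31 days: 511 − 31 = 480 left.
July 2050 has 31 days: 480 − 31 = 449 left.
June 2050 has 30 days: 449 − 30 = 419 left.
May 2050 has 31 days: 419 − 31 = 388 left.
April 2050 has 30 days: 388 − 30 = 358 left.
March 2050 has 31 days: 358 − 31 = 327 left.
February 2050 has 28 days (2050 is not a leap year): 327 − 28 = 299 left.
January 2050 has 31 days: 299 − 31 = 268 left.
December 2049 has 31 days: 268 − 31 = 237 left.
November 2049 has 30 days: 237 − 30 = 207 left.
October 2049 has 31 days: 207 − 31 = 176 left.
September 2049 has 30 days: 176 − 30 = 146 left.
August 2049 has 31 days: 146 − 31 = 115 left.
July 2049 has 31 days: 115 − 31 = 84 left.
June 2049 has 30 days: 84 − 30 = 54 left.
May 2049 has 31 days: 54 − 31 = 23 left.
April 2049 has 30 days; 30 − 23 = 7 → April 7, 2049.
Subtracting 15 months from April 7, 2049:
month 4 − 15 = -11, which is month 1 of year 2048 → January 2048.
Day 7 is valid in January, giving January 7, 2048.
Counting forward 6 months from January 7, 2048:
month 1 + 6 = 7 → July 2048.
Day 7 is valid in July, giving July 7, 2048.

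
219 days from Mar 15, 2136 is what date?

October 20, 2136

Counting forward 219 days from March 15, 2136.
March has 31 days, so 31 − 15 = 16 days remain after March 15, 2136; 219 − 16 = 203 left.
April 2136 has 30 days: 203 − 30 = 173 left.
May 2136 has 31 days: 173 − 31 = 142 left.
June 2136 has 30 days: 142 − 30 = 112 left.
July 2136 has 31 days: 112 − 31 = 81 left.
August 2136 has 31 days: 81 − 31 = 50 left.
September 2136 has 30 days: 50 − 30 = 20 left.
20 days into October 2136 → October 20, 2136.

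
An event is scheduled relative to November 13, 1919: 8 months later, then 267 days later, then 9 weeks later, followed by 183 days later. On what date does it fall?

December 8, 1921

Adding 8 months from November 13, 1919:
month 11 + 8 = 19, which is month 7 of year 1920 → July 1920.
Day 13 is valid in July, giving July 13, 1920.
Adding 267 days from July 13, 1920:
July has 31 days, so 31 − 13 = 18 days remain after July 13, 1920; 267 − 18 = 249 left.
August 1920 has 31 days: 249 − 31 = 218 left.
September 1920 has 30 days: 218 − 30 = 188 left.
October 1920 has 31 days: 188 − 31 = 157 left.
November 1920 has 30 days: 157 − 30 = 127 left.
December 1920 has 31 days: 127 − 31 = 96 left.
January 1921 has 31 days: 96 − 31 = 65 left.
February 1921 has 28 days (1921 is not a leap year): 65 − 28 = 37 left.
March 1921 has 31 days: 37 − 31 = 6 left.
6 days into April 1921 → April 6, 1921.
Counting forward 9 weeks (= 63 days) from April 6, 1921:
April has 30 days, so 30 − 6 = 24 days remain after April 6, 1921; 63 − 24 = 39 left.
May 1921 has 31 days: 39 − 31 = 8 left.
8 days into June 1921 → June 8, 1921.
Advancing 183 days from June 8, 1921:
June has 30 days, so 30 − 8 = 22 days remain after June 8, 1921; 183 − 22 = 161 left.
July 1921 has 31 days: 161 − 31 = 130 left.
August 1921 has 31 days: 130 − 31 = 99 left.
September 1921 has 30 days: 99 − 30 = 69 left.
October 1921 has 31 days: 69 − 31 = 38 left.
November 1921 has 30 days: 38 − 30 = 8 left.
8 days into December 1921 → December 8, 1921.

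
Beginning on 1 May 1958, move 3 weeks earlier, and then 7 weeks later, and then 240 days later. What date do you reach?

Counting back 3 weeks (= 21 days) from May 1, 1958:
Going back 1 day from May 1, 1958 reaches the end of the previous month; 21 − 1 = 20 left.
April 1958 has 30 days; 30 − 20 = 10 → April 10, 1958.
Advancing 7 weeks (= 49 days) from April 10, 1958:
April has 30 days, so 30 − 10 = 20 days remain after April 10, 1958; 49 − 20 = 29 left.
29 days into May 1958 → May 29, 1958.
Advancing 240 days from May 29, 1958:
May has 31 days, so 31 − 29 = 2 days remain after May 29, 1958; 240 − 2 = 238 left.
June 1958 has 30 days: 238 − 30 = 208 left.
July 1958 has 31 days: 208 − 31 = 177 left.
August 1958 has 31 days: 177 − 31 = 146 left.
September 1958 has 30 days: 146 − 30 = 116 left.
October 1958 has 31 days: 116 − 31 = 85 left.
November 1958 has 30 days: 85 − 30 = 55 left.
December 1958 has 31 days: 55 − 31 = 24 left.
24 days into January 1959 → January 24, 1959.

January 24, 1959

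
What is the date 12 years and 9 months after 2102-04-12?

Adding 12 years and 9 months from April 12, 2102.
+12 years → 2114; month 4 + 9 = 13, which is month 1 of year 2115 → January 2115.
Day 12 is valid in January, giving January 12, 2115.

January 12, 2115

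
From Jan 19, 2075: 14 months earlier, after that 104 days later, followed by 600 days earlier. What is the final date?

Counting back 14 months from January 19, 2075:
month 1 − 14 = -13, which is month 11 of year 2073 → November 2073.
Day 19 is valid in November, giving November 19, 2073.
Counting forward 104 days from November 19, 2073:
November has 30 days, so 30 − 19 = 11 days remain after November 19, 2073; 104 − 11 = 93 left.
December 2073 has 31 days: 93 − 31 = 62 left.
January 2074 has 31 days: 62 − 31 = 31 left.
February 2074 has 28 days (2074 is not a leap year): 31 − 28 = 3 left.
3 days into March 2074 → March 3, 2074.
Counting back 600 days from March 3, 2074:
Going back 3 days from March 3, 2074 reaches the end of the previous month; 600 − 3 = 597 left.
February 2074 has 28 days (2074 is not a leap year): 597 − 28 = 569 left.
January 2074 has 31 days: 569 − 31 = 538 left.
December 2073 has 31 days: 538 − 31 = 507 left.
November 2073 has 30 days: 507 − 30 = 477 left.
October 2073 has 31 days: 477 − 31 = 446 left.
September 2073 has 30 days: 446 − 30 = 416 left.
August 2073 has 31 days: 416 − 31 = 385 left.
July 2073 has 31 days: 385 − 31 = 354 left.
June 2073 has 30 days: 354 − 30 = 324 left.
May 2073 has 31 days: 324 − 31 = 293 left.
April 2073 has 30 days: 293 − 30 = 263 left.
March 2073 has 31 days: 263 − 31 = 232 left.
February 2073 has 28 days (2073 is not a leap year): 232 − 28 = 204 left.
January 2073 has 31 days: 204 − 31 = 173 left.
December 2072 has 31 days: 173 − 31 = 142 left.
November 2072 has 30 days: 142 − 30 = 112 left.
October 2072 has 31 days: 112 − 31 = 81 left.
September 2072 has 30 days: 81 − 30 = 51 left.
August 2072 has 31 days: 51 − 31 = 20 left.
July 2072 has 31 days; 31 − 20 = 11 → July 11, 2072.

July 11, 2072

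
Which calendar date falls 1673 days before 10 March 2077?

August 10, 2072

Subtracting 1673 days from March 10, 2077.
Going back 10 days from March 10, 2077 reaches the end of the previous month; 1673 − 10 = 1663 left.
February 2077 has 28 days (2077 is not a leap year): 1663 − 28 = 1635 left.
January 2077 has 31 days: 1635 − 31 = 1604 left.
December 2076 has 31 days: 1604 − 31 = 1573 left.
November 2076 has 30 days: 1573 − 30 = 1543 left.
October 2076 has 31 days: 1543 − 31 = 1512 left.
September 2076 has 30 days: 1512 − 30 = 1482 left.
August 2076 has 31 days: 1482 − 31 = 1451 left.
July 2076 has 31 days: 1451 − 31 = 1420 left.
June 2076 has 30 days: 1420 − 30 = 1390 left.
May 2076 has 31 days: 1390 − 31 = 1359 left.
April 2076 has 30 days: 1359 − 30 = 1329 left.
March 2076 has 31 days: 1329 − 31 = 1298 left.
February 2076 has 29 days (2076 is a leap year): 1298 − 29 = 1269 left.
January 2076 has 31 days: 1269 − 31 = 1238 left.
December 2075 has 31 days: 1238 − 31 = 1207 left.
November 2075 has 30 days: 1207 − 30 = 1177 left.
October 2075 has 31 days: 1177 − 31 = 1146 left.
September 2075 has 30 days: 1146 − 30 = 1116 left.
August 2075 has 31 days: 1116 − 31 = 1085 left.
July 2075 has 31 days: 1085 − 31 = 1054 left.
June 2075 has 30 days: 1054 − 30 = 1024 left.
May 2075 has 31 days: 1024 − 31 = 993 left.
April 2075 has 30 days: 993 − 30 = 963 left.
March 2075 has 31 days: 963 − 31 = 932 left.
February 2075 has 28 days (2075 is not a leap year): 932 − 28 = 904 left.
January 2075 has 31 days: 904 − 31 = 873 left.
December 2074 has 31 days: 873 − 31 = 842 left.
November 2074 has 30 days: 842 − 30 = 812 left.
October 2074 has 31 days: 812 − 31 = 781 left.
September 2074 has 30 days: 781 − 30 = 751 left.
August 2074 has 31 days: 751 − 31 = 720 left.
July 2074 has 31 days: 720 − 31 = 689 left.
June 2074 has 30 days: 689 − 30 = 659 left.
May 2074 has 31 days: 659 − 31 = 628 left.
April 2074 has 30 days: 628 − 30 = 598 left.
March 2074 has 31 days: 598 − 31 = 567 left.
February 2074 has 28 days (2074 is not a leap year): 567 − 28 = 539 left.
January 2074 has 31 days: 539 − 31 = 508 left.
December 2073 has 31 days: 508 − 31 = 477 left.
November 2073 has 30 days: 477 − 30 = 447 left.
October 2073 has 31 days: 447 − 31 = 416 left.
September 2073 has 30 days: 416 − 30 = 386 left.
August 2073 has 31 days: 386 − 31 = 355 left.
July 2073 has 31 days: 355 − 31 = 324 left.
June 2073 has 30 days: 324 − 30 = 294 left.
May 2073 has 31 days: 294 − 31 = 263 left.
April 2073 has 30 days: 263 − 30 = 233 left.
March 2073 has 31 days: 233 − 31 = 202 left.
February 2073 has 28 days (2073 is not a leap year): 202 − 28 = 174 left.
January 2073 has 31 days: 174 − 31 = 143 left.
December 2072 has 31 days: 143 − 31 = 112 left.
November 2072 has 30 days: 112 − 30 = 82 left.
October 2072 has 31 days: 82 − 31 = 51 left.
September 2072 has 30 days: 51 − 30 = 21 left.
August 2072 has 31 days; 31 − 21 = 10 → August 10, 2072.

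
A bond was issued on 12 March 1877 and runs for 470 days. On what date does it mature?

Adding 470 days from March 12, 1877.
March has 31 days, so 31 − 12 = 19 days remain after March 12, 1877; 470 − 19 = 451 left.
April 1877 has 30 days: 451 − 30 = 421 left.
May 1877 has 31 days: 421 − 31 = 390 left.
June 1877 has 30 days: 390 − 30 = 360 left.
July 1877 has 31 days: 360 − 31 = 329 left.
August 1877 has 31 days: 329 − 31 = 298 left.
September 1877 has 30 days: 298 − 30 = 268 left.
October 1877 has 31 days: 268 − 31 = 237 left.
November 1877 has 30 days: 237 − 30 = 207 left.
December 1877 has 31 days: 207 − 31 = 176 left.
January 1878 has 31 days: 176 − 31 = 145 left.
February 1878 has 28 days (1878 is not a leap year): 145 − 28 = 117 left.
March 1878 has 31 days: 117 − 31 = 86 left.
April 1878 has 30 days: 86 − 30 = 56 left.
May 1878 has 31 days: 56 − 31 = 25 left.
25 days into June 1878 → June 25, 1878.

June 25, 1878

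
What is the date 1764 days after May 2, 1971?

Adding 1764 days from May 2, 1971.
May has 31 days, so 31 − 2 = 29 days remain after May 2, 1971; 1764 − 29 = 1735 left.
June 1971 has 30 days: 1735 − 30 = 1705 left.
July 1971 has 31 days: 1705 − 31 = 1674 left.
August 1971 has 31 days: 1674 − 31 = 1643 left.
September 1971 has 30 days: 1643 − 30 = 1613 left.
October 1971 has 31 days: 1613 − 31 = 1582 left.
November 1971 has 30 days: 1582 − 30 = 1552 left.
December 1971 has 31 days: 1552 − 31 = 1521 left.
January 1972 has 31 days: 1521 − 31 = 1490 left.
February 1972 has 29 days (1972 is a leap year): 1490 − 29 = 1461 left.
March 1972 has 31 days: 1461 − 31 = 1430 left.
April 1972 has 30 days: 1430 − 30 = 1400 left.
May 1972 has 31 days: 1400 − 31 = 1369 left.
June 1972 has 30 days: 1369 − 30 = 1339 left.
July 1972 has 31 days: 1339 − 31 = 1308 left.
August 1972 has 31 days: 1308 − 31 = 1277 left.
September 1972 has 30 days: 1277 − 30 = 1247 left.
October 1972 has 31 days: 1247 − 31 = 1216 left.
November 1972 has 30 days: 1216 − 30 = 1186 left.
December 1972 has 31 days: 1186 − 31 = 1155 left.
January 1973 has 31 days: 1155 − 31 = 1124 left.
February 1973 has 28 days (1973 is not a leap year): 1124 − 28 = 1096 left.
March 1973 has 31 days: 1096 − 31 = 1065 left.
April 1973 has 30 days: 1065 − 30 = 1035 left.
May 1973 has 31 days: 1035 − 31 = 1004 left.
June 1973 has 30 days: 1004 − 30 = 974 left.
July 1973 has 31 days: 974 − 31 = 943 left.
August 1973 has 31 days: 943 − 31 = 912 left.
September 1973 has 30 days: 912 − 30 = 882 left.
October 1973 has 31 days: 882 − 31 = 851 left.
November 1973 has 30 days: 851 − 30 = 821 left.
December 1973 has 31 days: 821 − 31 = 790 left.
January 1974 has 31 days: 790 − 31 = 759 left.
February 1974 has 28 days (1974 is not a leap year): 759 − 28 = 731 left.
March 1974 has 31 days: 731 − 31 = 700 left.
April 1974 has 30 days: 700 − 30 = 670 left.
May 1974 has 31 days: 670 − 31 = 639 left.
June 1974 has 30 days: 639 − 30 = 609 left.
July 1974 has 31 days: 609 − 31 = 578 left.
August 1974 has 31 days: 578 − 31 = 547 left.
September 1974 has 30 days: 547 − 30 = 517 left.
October 1974 has 31 days: 517 − 31 = 486 left.
November 1974 has 30 days: 486 − 30 = 456 left.
December 1974 has 31 days: 456 − 31 = 425 left.
January 1975 has 31 days: 425 − 31 = 394 left.
February 1975 has 28 days (1975 is not a leap year): 394 − 28 = 366 left.
March 1975 has 31 days: 366 − 31 = 335 left.
April 1975 has 30 days: 335 − 30 = 305 left.
May 1975 has 31 days: 305 − 31 = 274 left.
June 1975 has 30 days: 274 − 30 = 244 left.
July 1975 has 31 days: 244 − 31 = 213 left.
August 1975 has 31 days: 213 − 31 = 182 left.
September 1975 has 30 days: 182 − 30 = 152 left.
October 1975 has 31 days: 152 − 31 = 121 left.
November 1975 has 30 days: 121 − 30 = 91 left.
December 1975 has 31 days: 91 − 31 = 60 left.
January 1976 has 31 days: 60 − 31 = 29 left.
29 days into February 1976 → February 29, 1976.

February 29, 1976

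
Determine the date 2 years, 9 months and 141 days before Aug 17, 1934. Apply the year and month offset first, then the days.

June 29, 1931

Subtracting 2 years, 9 months and 141 days from August 17, 1934: first the month/year part, then the days.
-2 years → 1932; month 8 − 9 = -1, which is month 11 of year 1931 → November 1931.
Day 17 is valid in November, giving November 17, 1931.
Now subtract 141 days from November 17, 1931.
Going back 17 days from November 17, 1931 reaches the end of the previous month; 141 − 17 = 124 left.
October 1931 has 31 days: 124 − 31 = 93 left.
September 1931 has 30 days: 93 − 30 = 63 left.
August 1931 has 31 days: 63 − 31 = 32 left.
July 1931 has 31 days: 32 − 31 = 1 left.
June 1931 has 30 days; 30 − 1 = 29 → June 29, 1931.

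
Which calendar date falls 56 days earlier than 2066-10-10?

Going back 56 days from October 10, 2066.
Going back 10 days from October 10, 2066 reaches the end of the previous month; 56 − 10 = 46 left.
September 2066 has 30 days: 46 − 30 = 16 left.
August 2066 has 31 days; 31 − 16 = 15 → August 15, 2066.

August 15, 2066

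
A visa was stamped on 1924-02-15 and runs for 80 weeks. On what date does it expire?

Adding 80 weeks = 560 days from February 15, 1924.
February has 29 days, so 29 − 15 = 14 days remain after February 15, 1924; 560 − 14 = 546 left.
March 1924 has 31 days: 546 − 31 = 515 left.
April 1924 has 30 days: 515 − 30 = 485 left.
May 1924 has 31 days: 485 − 31 = 454 left.
June 1924 has 30 days: 454 − 30 = 424 left.
July 1924 has 31 days: 424 − 31 = 393 left.
August 1924 has 31 days: 393 − 31 = 362 left.
September 1924 has 30 days: 362 − 30 = 332 left.
October 1924 has 31 days: 332 − 31 = 301 left.
November 1924 has 30 days: 301 − 30 = 271 left.
December 1924 has 31 days: 271 − 31 = 240 left.
January 1925 has 31 days: 240 − 31 = 209 left.
February 1925 has 28 days (1925 is not a leap year): 209 − 28 = 181 left.
March 1925 has 31 days: 181 − 31 = 150 left.
April 1925 has 30 days: 150 − 30 = 120 left.
May 1925 has 31 days: 120 − 31 = 89 left.
June 1925 has 30 days: 89 − 30 = 59 left.
July 1925 has 31 days: 59 − 31 = 28 left.
28 days into August 1925 → August 28, 1925.

August 28, 1925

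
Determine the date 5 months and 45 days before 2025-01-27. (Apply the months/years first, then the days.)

July 13, 2024

Subtracting 5 months and 45 days from January 27, 2025: first the month/year part, then the days.
month 1 − 5 = -4, which is month 8 of year 2024 → August 2024.
Day 27 is valid in August, giving August 27, 2024.
Now subtract 45 days from August 27, 2024.
Going back 27 days from August 27, 2024 reaches the end of the previous month; 45 − 27 = 18 left.
July 2024 has 31 days; 31 − 18 = 13 → July 13, 2024.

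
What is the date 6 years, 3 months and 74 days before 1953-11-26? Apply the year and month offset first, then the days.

June 13, 1947

Counting back 6 years, 3 months and 74 days from November 26, 1953: first the month/year part, then the days.
-6 years → 1947; month 11 − 3 = 8 → August 1947.
Day 26 is valid in August, giving August 26, 1947.
Now subtract 74 days from August 26, 1947.
Going back 26 days from August 26, 1947 reaches the end of the previous month; 74 − 26 = 48 left.
July 1947 has 31 days: 48 − 31 = 17 left.
June 1947 has 30 days; 30 − 17 = 13 → June 13, 1947.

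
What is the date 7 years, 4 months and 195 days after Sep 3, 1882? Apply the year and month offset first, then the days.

July 17, 1890

Adding 7 years, 4 months and 195 days from September 3, 1882: first the month/year part, then the days.
+7 years → 1889; month 9 + 4 = 13, which is month 1 of year 1890 → January 1890.
Day 3 is valid in January, giving January 3, 1890.
Now add 195 days from January 3, 1890.
January has 31 days, so 31 − 3 = 28 days remain after January 3, 1890; 195 − 28 = 167 left.
February 1890 has 28 days (1890 is not a leap year): 167 − 28 = 139 left.
March 1890 has 31 days: 139 − 31 = 108 left.
April 1890 has 30 days: 108 − 30 = 78 left.
May 1890 has 31 days: 78 − 31 = 47 left.
June 1890 has 30 days: 47 − 30 = 17 left.
17 days into July 1890 → July 17, 1890.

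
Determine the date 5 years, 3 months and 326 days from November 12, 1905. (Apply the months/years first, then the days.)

January 4, 1912

Counting forward 5 years, 3 months and 326 days from November 12, 1905: first the month/year part, then the days.
+5 years → 1910; month 11 + 3 = 14, which is month 2 of year 1911 → February 1911.
Day 12 is valid in February, giving February 12, 1911.
Now add 326 days from February 12, 1911.
February has 28 days, so 28 − 12 = 16 days remain after February 12, 1911; 326 − 16 = 310 left.
March 1911 has 31 days: 310 − 31 = 279 left.
April 1911 has 30 days: 279 − 30 = 249 left.
May 1911 has 31 days: 249 − 31 = 218 left.
June 1911 has 30 days: 218 − 30 = 188 left.
July 1911 has 31 days: 188 − 31 = 157 left.
August 1911 has 31 days: 157 − 31 = 126 left.
September 1911 has 30 days: 126 − 30 = 96 left.
October 1911 has 31 days: 96 − 31 = 65 left.
November 1911 has 30 days: 65 − 30 = 35 left.
December 1911 has 31 days: 35 − 31 = 4 left.
4 days into January 1912 → January 4, 1912.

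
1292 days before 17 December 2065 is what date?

June 4, 2062

Counting back 1292 days from December 17, 2065.
Going back 17 days from December 17, 2065 reaches the end of the previous month; 1292 − 17 = 1275 left.
November 2065 has 30 days: 1275 − 30 = 1245 left.
October 2065 has 31 days: 1245 − 31 = 1214 left.
September 2065 has 30 days: 1214 − 30 = 1184 left.
August 2065 has 31 days: 1184 − 31 = 1153 left.
July 2065 has 31 days: 1153 − 31 = 1122 left.
June 2065 has 30 days: 1122 − 30 = 1092 left.
May 2065 has 31 days: 1092 − 31 = 1061 left.
April 2065 has 30 days: 1061 − 30 = 1031 left.
March 2065 has 31 days: 1031 − 31 = 1000 left.
February 2065 has 28 days (2065 is not a leap year): 1000 − 28 = 972 left.
January 2065 has 31 days: 972 − 31 = 941 left.
December 2064 has 31 days: 941 − 31 = 910 left.
November 2064 has 30 days: 910 − 30 = 880 left.
October 2064 has 31 days: 880 − 31 = 849 left.
September 2064 has 30 days: 849 − 30 = 819 left.
August 2064 has 31 days: 819 − 31 = 788 left.
July 2064 has 31 days: 788 − 31 = 757 left.
June 2064 has 30 days: 757 − 30 = 727 left.
May 2064 has 31 days: 727 − 31 = 696 left.
April 2064 has 30 days: 696 − 30 = 666 left.
March 2064 has 31 days: 666 − 31 = 635 left.
February 2064 has 29 days (2064 is a leap year): 635 − 29 = 606 left.
January 2064 has 31 days: 606 − 31 = 575 left.
December 2063 has 31 days: 575 − 31 = 544 left.
November 2063 has 30 days: 544 − 30 = 514 left.
October 2063 has 31 days: 514 − 31 = 483 left.
September 2063 has 30 days: 483 − 30 = 453 left.
August 2063 has 31 days: 453 − 31 = 422 left.
July 2063 has 31 days: 422 − 31 = 391 left.
June 2063 has 30 days: 391 − 30 = 361 left.
May 2063 has 31 days: 361 − 31 = 330 left.
April 2063 has 30 days: 330 − 30 = 300 left.
March 2063 has 31 days: 300 − 31 = 269 left.
February 2063 has 28 days (2063 is not a leap year): 269 − 28 = 241 left.
January 2063 has 31 days: 241 − 31 = 210 left.
December 2062 has 31 days: 210 − 31 = 179 left.
November 2062 has 30 days: 179 − 30 = 149 left.
October 2062 has 31 days: 149 − 31 = 118 left.
September 2062 has 30 days: 118 − 30 = 88 left.
August 2062 has 31 days: 88 − 31 = 57 left.
July 2062 has 31 days: 57 − 31 = 26 left.
June 2062 has 30 days; 30 − 26 = 4 → June 4, 2062.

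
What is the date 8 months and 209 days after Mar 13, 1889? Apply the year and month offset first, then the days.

Adding 8 months and 209 days from March 13, 1889: first the month/year part, then the days.
month 3 + 8 = 11 → November 1889.
Day 13 is valid in November, giving November 13, 1889.
Now add 209 days from November 13, 1889.
November has 30 days, so 30 − 13 = 17 days remain after November 13, 1889; 209 − 17 = 192 left.
December 1889 has 31 days: 192 − 31 = 161 left.
January 1890 has 31 days: 161 − 31 = 130 left.
February 1890 has 28 days (1890 is not a leap year): 130 − 28 = 102 left.
March 1890 has 31 days: 102 − 31 = 71 left.
April 1890 has 30 days: 71 − 30 = 41 left.
May 1890 has 31 days: 41 − 31 = 10 left.
10 days into June 1890 → June 10, 1890.

June 10, 1890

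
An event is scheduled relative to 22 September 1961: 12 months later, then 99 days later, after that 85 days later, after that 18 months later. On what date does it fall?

September 25, 1964

Advancing 12 months from September 22, 1961:
month 9 + 12 = 21, which is month 9 of year 1962 → September 1962.
Day 22 is valid in September, giving September 22, 1962.
Advancing 99 days from September 22, 1962:
September has 30 days, so 30 − 22 = 8 days remain after September 22, 1962; 99 − 8 = 91 left.
October 1962 has 31 days: 91 − 31 = 60 left.
November 1962 has 30 days: 60 − 30 = 30 left.
30 days into December 1962 → December 30, 1962.
Advancing 85 days from December 30, 1962:
December has 31 days, so 31 − 30 = 1 day remains after December 30, 1962; 85 − 1 = 84 left.
January 1963 has 31 days: 84 − 31 = 53 left.
February 1963 has 28 days (1963 is not a leap year): 53 − 28 = 25 left.
25 days into March 1963 → March 25, 1963.
Advancing 18 months from March 25, 1963:
month 3 + 18 = 21, which is month 9 of year 1964 → September 1964.
Day 25 is valid in September, giving September 25, 1964.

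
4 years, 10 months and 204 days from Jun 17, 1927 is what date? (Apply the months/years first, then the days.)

November 7, 1932

Counting forward 4 years, 10 months and 204 days from June 17, 1927: first the month/year part, then the days.
+4 years → 1931; month 6 + 10 = 16, which is month 4 of year 1932 → April 1932.
Day 17 is valid in April, giving April 17, 1932.
Now add 204 days from April 17, 1932.
April has 30 days, so 30 − 17 = 13 days remain after April 17, 1932; 204 − 13 = 191 left.
May 1932 has 31 days: 191 − 31 = 160 left.
June 1932 has 30 days: 160 − 30 = 130 left.
July 1932 has 31 days: 130 − 31 = 99 left.
August 1932 has 31 days: 99 − 31 = 68 left.
September 1932 has 30 days: 68 − 30 = 38 left.
October 1932 has 31 days: 38 − 31 = 7 left.
7 days into November 1932 → November 7, 1932.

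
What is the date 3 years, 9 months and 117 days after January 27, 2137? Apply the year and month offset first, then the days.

Adding 3 years, 9 months and 117 days from January 27, 2137: first the month/year part, then the days.
+3 years → 2140; month 1 + 9 = 10 → October 2140.
Day 27 is valid in October, giving October 27, 2140.
Now add 117 days from October 27, 2140.
October has 31 days, so 31 − 27 = 4 days remain after October 27, 2140; 117 − 4 = 113 left.
November 2140 has 30 days: 113 − 30 = 83 left.
December 2140 has 31 days: 83 − 31 = 52 left.
January 2141 has 31 days: 52 − 31 = 21 left.
21 days into February 2141 → February 21, 2141.

February 21, 2141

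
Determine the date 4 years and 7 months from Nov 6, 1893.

June 6, 1898

Counting forward 4 years and 7 months from November 6, 1893.
+4 years → 1897; month 11 + 7 = 18, which is month 6 of year 1898 → June 1898.
Day 6 is valid in June, giving June 6, 1898.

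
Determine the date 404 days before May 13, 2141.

Subtracting 404 days from May 13, 2141.
Going back 13 days from May 13, 2141 reaches the end of the previous month; 404 − 13 = 391 left.
April 2141 has 30 days: 391 − 30 = 361 left.
March 2141 has 31 days: 361 − 31 = 330 left.
February 2141 has 28 days (2141 is not a leap year): 330 − 28 = 302 left.
January 2141 has 31 days: 302 − 31 = 271 left.
December 2140 has 31 days: 271 − 31 = 240 left.
November 2140 has 30 days: 240 − 30 = 210 left.
October 2140 has 31 days: 210 − 31 = 179 left.
September 2140 has 30 days: 179 − 30 = 149 left.
August 2140 has 31 days: 149 − 31 = 118 left.
July 2140 has 31 days: 118 − 31 = 87 left.
June 2140 has 30 days: 87 − 30 = 57 left.
May 2140 has 31 days: 57 − 31 = 26 left.
April 2140 has 30 days; 30 − 26 = 4 → April 4, 2140.

April 4, 2140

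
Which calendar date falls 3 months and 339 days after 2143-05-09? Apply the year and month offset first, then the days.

Adding 3 months and 339 days from May 9, 2143: first the month/year part, then the days.
month 5 + 3 = 8 → August 2143.
Day 9 is valid in August, giving August 9, 2143.
Now add 339 days from August 9, 2143.
August has 31 days, so 31 − 9 = 22 days remain after August 9, 2143; 339 − 22 = 317 left.
September 2143 has 30 days: 317 − 30 = 287 left.
October 2143 has 31 days: 287 − 31 = 256 left.
November 2143 has 30 days: 256 − 30 = 226 left.
December 2143 has 31 days: 226 − 31 = 195 left.
January 2144 has 31 days: 195 − 31 = 164 left.
February 2144 has 29 days (2144 is a leap year): 164 − 29 = 135 left.
March 2144 has 31 days: 135 − 31 = 104 left.
April 2144 has 30 days: 104 − 30 = 74 left.
May 2144 has 31 days: 74 − 31 = 43 left.
June 2144 has 30 days: 43 − 30 = 13 left.
13 days into July 2144 → July 13, 2144.

July 13, 2144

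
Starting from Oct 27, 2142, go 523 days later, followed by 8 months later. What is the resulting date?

December 2, 2144

Counting forward 523 days from October 27, 2142:
October has 31 days, so 31 − 27 = 4 days remain after October 27, 2142; 523 − 4 = 519 left.
November 2142 has 30 days: 519 − 30 = 489 left.
December 2142 has 31 days: 489 − 31 = 458 left.
January 2143 has 31 days: 458 − 31 = 427 left.
February 2143 has 28 days (2143 is not a leap year): 427 − 28 = 399 left.
March 2143 has 31 days: 399 − 31 = 368 left.
April 2143 has 30 days: 368 − 30 = 338 left.
May 2143 has 31 days: 338 − 31 = 307 left.
June 2143 has 30 days: 307 − 30 = 277 left.
July 2143 has 31 days: 277 − 31 = 246 left.
August 2143 has 31 days: 246 − 31 = 215 left.
September 2143 has 30 days: 215 − 30 = 185 left.
October 2143 has 31 days: 185 − 31 = 154 left.
November 2143 has 30 days: 154 − 30 = 124 left.
December 2143 has 31 days: 124 − 31 = 93 left.
January 2144 has 31 days: 93 − 31 = 62 left.
February 2144 has 29 days (2144 is a leap year): 62 − 29 = 33 left.
March 2144 has 31 days: 33 − 31 = 2 left.
2 days into April 2144 → April 2, 2144.
Adding 8 months from April 2, 2144:
month 4 + 8 = 12 → December 2144.
Day 2 is valid in December, giving December 2, 2144.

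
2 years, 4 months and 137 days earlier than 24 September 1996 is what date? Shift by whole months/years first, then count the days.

January 7, 1994

Going back 2 years, 4 months and 137 days from September 24, 1996: first the month/year part, then the days.
-2 years → 1994; month 9 − 4 = 5 → May 1994.
Day 24 is valid in May, giving May 24, 1994.
Now subtract 137 days from May 24, 1994.
Going back 24 days from May 24, 1994 reaches the end of the previous month; 137 − 24 = 113 left.
April 1994 has 30 days: 113 − 30 = 83 left.
March 1994 has 31 days: 83 − 31 = 52 left.
February 1994 has 28 days (1994 is not a leap year): 52 − 28 = 24 left.
January 1994 has 31 days; 31 − 24 = 7 → January 7, 1994.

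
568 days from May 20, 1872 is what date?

December 9, 1873

Counting forward 568 days from May 20, 1872.
May has 31 days, so 31 − 20 = 11 days remain after May 20, 1872; 568 − 11 = 557 left.
June 1872 has 30 days: 557 − 30 = 527 left.
July 1872 has 31 days: 527 − 31 = 496 left.
August 1872 has 31 days: 496 − 31 = 465 left.
September 1872 has 30 days: 465 − 30 = 435 left.
October 1872 has 31 days: 435 − 31 = 404 left.
November 1872 has 30 days: 404 − 30 = 374 left.
December 1872 has 31 days: 374 − 31 = 343 left.
January 1873 has 31 days: 343 − 31 = 312 left.
February 1873 has 28 days (1873 is not a leap year): 312 − 28 = 284 left.
March 1873 has 31 days: 284 − 31 = 253 left.
April 1873 has 30 days: 253 − 30 = 223 left.
May 1873 has 31 days: 223 − 31 = 192 left.
June 1873 has 30 days: 192 − 30 = 162 left.
July 1873 has 31 days: 162 − 31 = 131 left.
August 1873 has 31 days: 131 − 31 = 100 left.
September 1873 has 30 days: 100 − 30 = 70 left.
October 1873 has 31 days: 70 − 31 = 39 left.
November 1873 has 30 days: 39 − 30 = 9 left.
9 days into December 1873 → December 9, 1873.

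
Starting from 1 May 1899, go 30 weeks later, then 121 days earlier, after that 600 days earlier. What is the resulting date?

December 6, 1897

Adding 30 weeks (= 210 days) from May 1, 1899:
May has 31 days, so 31 − 1 = 30 days remain after May 1, 1899; 210 − 30 = 180 left.
June 1899 has 30 days: 180 − 30 = 150 left.
July 1899 has 31 days: 150 − 31 = 119 left.
August 1899 has 31 days: 119 − 31 = 88 left.
September 1899 has 30 days: 88 − 30 = 58 left.
October 1899 has 31 days: 58 − 31 = 27 left.
27 days into November 1899 → November 27, 1899.
Going back 121 days from November 27, 1899:
Going back 27 days from November 27, 1899 reaches the end of the previous month; 121 − 27 = 94 left.
October 1899 has 31 days: 94 − 31 = 63 left.
September 1899 has 30 days: 63 − 30 = 33 left.
August 1899 has 31 days: 33 − 31 = 2 left.
July 1899 has 31 days; 31 − 2 = 29 → July 29, 1899.
Subtracting 600 days from July 29, 1899:
Going back 29 days from July 29, 1899 reaches the end of the previous month; 600 − 29 = 571 left.
June 1899 has 30 days: 571 − 30 = 541 left.
May 1899 has 31 days: 541 − 31 = 510 left.
April 1899 has 30 days: 510 − 30 = 480 left.
March 1899 has 31 days: 480 − 31 = 449 left.
February 1899 has 28 days (1899 is not a leap year): 449 − 28 = 421 left.
January 1899 has 31 days: 421 − 31 = 390 left.
December 1898 has 31 days: 390 − 31 = 359 left.
November 1898 has 30 days: 359 − 30 = 329 left.
October 1898 has 31 days: 329 − 31 = 298 left.
September 1898 has 30 days: 298 − 30 = 268 left.
August 1898 has 31 days: 268 − 31 = 237 left.
July 1898 has 31 days: 237 − 31 = 206 left.
June 1898 has 30 days: 206 − 30 = 176 left.
May 1898 has 31 days: 176 − 31 = 145 left.
April 1898 has 30 days: 145 − 30 = 115 left.
March 1898 has 31 days: 115 − 31 = 84 left.
February 1898 has 28 days (1898 is not a leap year): 84 − 28 = 56 left.
January 1898 has 31 days: 56 − 31 = 25 left.
December 1897 has 31 days; 31 − 25 = 6 → December 6, 1897.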